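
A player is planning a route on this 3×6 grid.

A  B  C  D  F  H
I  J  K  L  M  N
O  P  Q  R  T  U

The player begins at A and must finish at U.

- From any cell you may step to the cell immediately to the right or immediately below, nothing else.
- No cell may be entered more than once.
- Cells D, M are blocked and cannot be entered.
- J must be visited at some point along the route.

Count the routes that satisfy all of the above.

6

A right/down-only route from A to U makes exactly 2 down-moves and 5 right-moves in some order.
With no other constraints that would be C(7,2) = 21 routes.
Split at J and multiply the segment counts (each segment already excludes blocked cells): A→J: 2; J→U: 3; product = 6.
That gives 6 routes.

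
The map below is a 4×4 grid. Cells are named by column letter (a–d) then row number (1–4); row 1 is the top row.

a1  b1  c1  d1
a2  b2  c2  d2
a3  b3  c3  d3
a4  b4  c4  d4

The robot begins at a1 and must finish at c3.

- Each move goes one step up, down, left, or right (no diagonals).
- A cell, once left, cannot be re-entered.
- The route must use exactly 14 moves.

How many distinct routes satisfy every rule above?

Need simple routes of exactly 14 moves from a1 to c3 (Manhattan distance 4, so 5 moves are spent on a detour and 5 undoing it).
Branch systematically from the start, pruning whenever the remaining move budget drops below the Manhattan distance to c3 or differs from it in parity. Grouping the completions by first move — via a2: 12; via b1: 12 — and summing: 12 + 12 = 24.
That gives 24 routes.

24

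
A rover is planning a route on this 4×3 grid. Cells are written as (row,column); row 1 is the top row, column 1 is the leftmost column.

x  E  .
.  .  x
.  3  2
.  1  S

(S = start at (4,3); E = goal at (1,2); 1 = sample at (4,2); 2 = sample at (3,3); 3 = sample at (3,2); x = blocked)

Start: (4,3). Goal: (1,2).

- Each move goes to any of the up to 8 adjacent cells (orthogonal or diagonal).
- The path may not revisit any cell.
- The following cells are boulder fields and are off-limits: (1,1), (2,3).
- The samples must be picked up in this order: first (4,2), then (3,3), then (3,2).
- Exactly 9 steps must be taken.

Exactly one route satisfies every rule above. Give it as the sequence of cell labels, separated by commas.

The waypoints must appear in the order (4,2), (3,3), (3,2), with no cell reused.
Route from (4,3): left to (4,2), up-right to (3,3), left to (3,2), down-left to (4,1), 2× up (reaching (2,1)), right to (2,2), up-right to (1,3), left to (1,2) — 9 moves in all.
Check: order respected (1 at step 1, 2 at step 2, 3 at step 3); 9 moves as required.

(4,3), (4,2), (3,3), (3,2), (4,1), (3,1), (2,1), (2,2), (1,3), (1,2)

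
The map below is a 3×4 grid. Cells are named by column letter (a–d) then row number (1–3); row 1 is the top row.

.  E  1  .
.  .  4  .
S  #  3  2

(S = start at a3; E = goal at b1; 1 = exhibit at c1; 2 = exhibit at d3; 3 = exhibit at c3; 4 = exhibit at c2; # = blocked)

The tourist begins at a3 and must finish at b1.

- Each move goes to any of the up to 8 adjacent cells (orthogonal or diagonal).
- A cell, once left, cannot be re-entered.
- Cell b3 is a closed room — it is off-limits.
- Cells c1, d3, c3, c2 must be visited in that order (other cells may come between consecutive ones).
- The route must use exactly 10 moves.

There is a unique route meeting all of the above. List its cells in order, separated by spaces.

a3 a2 a1 b2 c1 d1 d2 d3 c3 c2 b1

The waypoints must appear in the order c1, d3, c3, c2, with no cell reused.
Route from a3: 2× up (reaching a1), down-right to b2, up-right to c1, right to d1, 2× down (reaching d3), left to c3, up to c2, up-left to b1 — 10 moves in all.
Check: order respected (1 at step 4, 2 at step 7, 3 at step 8, 4 at step 9); 10 moves as required.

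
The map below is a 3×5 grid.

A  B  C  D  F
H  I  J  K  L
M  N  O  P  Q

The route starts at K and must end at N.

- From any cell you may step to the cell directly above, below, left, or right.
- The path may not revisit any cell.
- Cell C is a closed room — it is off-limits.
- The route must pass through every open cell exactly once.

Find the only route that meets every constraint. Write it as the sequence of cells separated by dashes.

Need to visit all 14 open cells exactly once, starting at K and ending at N.
Cell A has only two open neighbours (H and B), so the path must pass straight through it: one of those is the cell it's entered from and the other is where it exits.
Route from K: up 1 to D, right 1 to F, down 2 to Q, left 2 to O, up 1 to J, left 1 to I, up 1 to B, left 1 to A, down 2 to M, right 1 to N — 13 moves in all.
Check: all 14 open cells covered.

K - D - F - L - Q - P - O - J - I - B - A - H - M - N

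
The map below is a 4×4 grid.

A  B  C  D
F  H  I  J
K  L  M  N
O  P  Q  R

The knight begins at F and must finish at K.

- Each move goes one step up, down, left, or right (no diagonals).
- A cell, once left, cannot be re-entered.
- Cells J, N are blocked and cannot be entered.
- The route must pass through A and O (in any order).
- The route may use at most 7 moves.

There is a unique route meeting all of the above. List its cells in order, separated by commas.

The budget equals the shortest possible length, so every move has to be on a shortest route through the required cells.
Route from F: up 1 to A, right 1 to B, down 3 to P, left 1 to O, up 1 to K — 7 moves in all.
Check: all required cells visited; 7 ≤ 7 moves.

F, A, B, H, L, P, O, K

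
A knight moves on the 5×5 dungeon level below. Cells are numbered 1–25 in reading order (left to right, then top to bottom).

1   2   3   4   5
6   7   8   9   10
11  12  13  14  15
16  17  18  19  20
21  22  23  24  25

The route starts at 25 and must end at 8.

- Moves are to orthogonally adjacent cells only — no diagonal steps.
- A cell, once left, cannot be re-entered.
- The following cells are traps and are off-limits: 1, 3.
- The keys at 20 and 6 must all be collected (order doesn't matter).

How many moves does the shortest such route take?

9

Any route passes through 20 and 6 in some order between 25 and 8. Summing Manhattan distances along each leg and taking the cheapest ordering (25 → 20 → 6 → 8) gives a lower bound of 1 + 6 + 2 = 9 moves.
A route of 9 moves achieves this: 25 → 20 → 15 → 14 → 13 → 12 → 11 → 6 → 7 → 8.
Since 9 matches the lower bound, it is optimal.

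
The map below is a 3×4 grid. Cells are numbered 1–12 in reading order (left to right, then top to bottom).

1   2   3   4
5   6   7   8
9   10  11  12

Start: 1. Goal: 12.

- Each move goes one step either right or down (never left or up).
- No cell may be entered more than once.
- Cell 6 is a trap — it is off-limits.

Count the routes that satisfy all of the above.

4

A right/down-only route from 1 to 12 makes exactly 2 down-moves and 3 right-moves in some order.
With no other constraints that would be C(5,2) = 10 routes.
Subtract routes through each blocked cell (inclusion–exclusion for overlaps): − through 6: 6 → 4.
That gives 4 routes.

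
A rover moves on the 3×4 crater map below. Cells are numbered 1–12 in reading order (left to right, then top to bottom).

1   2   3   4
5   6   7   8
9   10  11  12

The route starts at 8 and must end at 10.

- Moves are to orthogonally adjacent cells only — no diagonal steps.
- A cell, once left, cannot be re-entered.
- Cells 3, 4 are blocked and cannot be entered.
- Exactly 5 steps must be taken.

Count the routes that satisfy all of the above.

2

Need simple routes of exactly 5 moves from 8 to 10 (Manhattan distance 3, so 1 moves are spent on a detour and 1 undoing it).
Enumerating: 8 12 11 7 6 10 | 8 7 6 5 9 10.
That gives 2 routes.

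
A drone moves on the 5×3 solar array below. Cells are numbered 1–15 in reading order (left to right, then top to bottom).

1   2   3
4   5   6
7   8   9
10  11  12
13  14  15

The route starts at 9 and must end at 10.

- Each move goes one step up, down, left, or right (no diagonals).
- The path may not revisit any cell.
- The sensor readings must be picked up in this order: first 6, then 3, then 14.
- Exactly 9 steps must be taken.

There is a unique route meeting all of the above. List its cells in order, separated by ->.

9 -> 6 -> 3 -> 2 -> 5 -> 8 -> 11 -> 14 -> 13 -> 10

The waypoints must appear in the order 6, 3, 14, with no cell reused.
Route from 9: 2× up (reaching 3), left to 2, 4× down (reaching 14), left to 13, up to 10 — 9 moves in all.
Check: order respected (6 at step 1, 3 at step 2, 14 at step 7); 9 moves as required.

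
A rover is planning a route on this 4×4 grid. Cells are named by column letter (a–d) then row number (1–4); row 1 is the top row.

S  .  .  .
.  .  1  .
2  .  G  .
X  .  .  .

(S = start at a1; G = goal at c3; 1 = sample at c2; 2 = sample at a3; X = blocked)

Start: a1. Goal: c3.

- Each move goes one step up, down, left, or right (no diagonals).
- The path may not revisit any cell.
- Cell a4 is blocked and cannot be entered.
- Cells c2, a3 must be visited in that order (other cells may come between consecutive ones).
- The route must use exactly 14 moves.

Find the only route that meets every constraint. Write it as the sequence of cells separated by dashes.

a1 - b1 - c1 - d1 - d2 - c2 - b2 - a2 - a3 - b3 - b4 - c4 - d4 - d3 - c3

The waypoints must appear in the order c2, a3, with no cell reused.
Route from a1: right 3 to d1, down 1 to d2, left 3 to a2, down 1 to a3, right 1 to b3, down 1 to b4, right 2 to d4, up 1 to d3, left 1 to c3 — 14 moves in all.
Check: order respected (1 at step 5, 2 at step 8); 14 moves as required.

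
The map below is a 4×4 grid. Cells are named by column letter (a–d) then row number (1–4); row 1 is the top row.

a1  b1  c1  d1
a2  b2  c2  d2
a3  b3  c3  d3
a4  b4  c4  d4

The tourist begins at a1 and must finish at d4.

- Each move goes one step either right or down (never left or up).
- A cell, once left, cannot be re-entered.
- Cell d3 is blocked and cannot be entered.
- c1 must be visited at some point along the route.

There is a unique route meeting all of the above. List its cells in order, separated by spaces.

a1 b1 c1 c2 c3 c4 d4

Moves only go right or down, so the column and row indices never decrease.
Route from a1: right 2 to c1, down 3 to c4, right 1 to d4 — 6 moves in all.
Check: all required cells visited.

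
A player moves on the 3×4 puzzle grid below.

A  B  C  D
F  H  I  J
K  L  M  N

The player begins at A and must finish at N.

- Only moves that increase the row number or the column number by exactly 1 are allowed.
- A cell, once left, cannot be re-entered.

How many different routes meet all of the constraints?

10

A right/down-only route from A to N makes exactly 2 down-moves and 3 right-moves in some order.
With no other constraints that would be C(5,2) = 10 routes.
That gives 10 routes.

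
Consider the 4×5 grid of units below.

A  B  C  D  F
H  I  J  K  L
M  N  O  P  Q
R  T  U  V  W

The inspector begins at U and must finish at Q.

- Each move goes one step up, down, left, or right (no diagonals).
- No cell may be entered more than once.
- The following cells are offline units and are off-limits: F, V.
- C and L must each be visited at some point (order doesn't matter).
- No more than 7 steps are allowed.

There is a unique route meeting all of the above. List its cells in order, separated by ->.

The 7-move cap with required stops at C, L leaves no slack for detours.
Route from U: 3× up (reaching C), right to D, down to K, right to L, down to Q — 7 moves in all.
Check: all required cells visited; 7 ≤ 7 moves.

U -> O -> J -> C -> D -> K -> L -> Q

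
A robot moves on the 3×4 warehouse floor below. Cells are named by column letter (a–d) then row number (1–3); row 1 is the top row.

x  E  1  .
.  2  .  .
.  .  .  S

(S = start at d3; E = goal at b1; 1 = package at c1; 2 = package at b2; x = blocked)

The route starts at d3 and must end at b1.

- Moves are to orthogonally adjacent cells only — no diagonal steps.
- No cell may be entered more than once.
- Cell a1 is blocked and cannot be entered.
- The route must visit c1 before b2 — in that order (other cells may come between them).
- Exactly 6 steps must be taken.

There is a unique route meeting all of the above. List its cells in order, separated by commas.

d3, d2, d1, c1, c2, b2, b1

The waypoints must appear in the order c1, b2, with no cell reused.
Route from d3: up 2 to d1, left 1 to c1, down 1 to c2, left 1 to b2, up 1 to b1 — 6 moves in all.
Check: order respected (1 at step 3, 2 at step 5); 6 moves as required.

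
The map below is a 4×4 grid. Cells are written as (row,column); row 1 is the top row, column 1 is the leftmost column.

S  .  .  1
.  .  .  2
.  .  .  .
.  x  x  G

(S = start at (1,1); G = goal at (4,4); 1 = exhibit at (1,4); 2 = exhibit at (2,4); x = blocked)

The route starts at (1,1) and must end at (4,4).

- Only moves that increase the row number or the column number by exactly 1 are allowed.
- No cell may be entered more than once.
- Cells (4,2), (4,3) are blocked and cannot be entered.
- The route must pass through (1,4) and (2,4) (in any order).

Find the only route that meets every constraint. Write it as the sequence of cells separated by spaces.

(1,1) (1,2) (1,3) (1,4) (2,4) (3,4) (4,4)

Moves only go right or down, so the column and row indices never decrease.
Route from (1,1): 3× right (reaching (1,4)), 3× down (reaching (4,4)) — 6 moves in all.
Check: all required cells visited.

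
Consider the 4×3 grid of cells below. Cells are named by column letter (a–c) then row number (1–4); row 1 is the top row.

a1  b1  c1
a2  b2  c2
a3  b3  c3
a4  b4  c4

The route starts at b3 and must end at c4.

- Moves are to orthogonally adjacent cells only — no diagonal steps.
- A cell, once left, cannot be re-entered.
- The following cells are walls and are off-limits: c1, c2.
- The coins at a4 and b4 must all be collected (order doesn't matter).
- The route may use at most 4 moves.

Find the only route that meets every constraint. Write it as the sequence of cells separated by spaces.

b3 a3 a4 b4 c4

The budget equals the shortest possible length, so every move has to be on a shortest route through the required cells.
Route from b3: left 1 to a3, down 1 to a4, right 2 to c4 — 4 moves in all.
Check: all required cells visited; 4 ≤ 4 moves.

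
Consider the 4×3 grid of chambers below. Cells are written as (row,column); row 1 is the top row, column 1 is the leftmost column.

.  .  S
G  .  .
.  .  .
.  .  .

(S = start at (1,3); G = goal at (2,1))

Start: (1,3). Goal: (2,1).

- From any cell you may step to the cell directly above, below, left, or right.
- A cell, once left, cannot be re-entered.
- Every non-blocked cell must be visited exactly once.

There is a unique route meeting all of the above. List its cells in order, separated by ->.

Need to visit all 12 open cells exactly once, starting at (1,3) and ending at (2,1).
Cell (4,3) has only two open neighbours ((3,3) and (4,2)), so the path must pass straight through it: one of those is the cell it's entered from and the other is where it exits.
Route from (1,3): down 3 to (4,3), left 2 to (4,1), up 1 to (3,1), right 1 to (3,2), up 2 to (1,2), left 1 to (1,1), down 1 to (2,1) — 11 moves in all.
Check: all 12 open cells covered.

(1,3) -> (2,3) -> (3,3) -> (4,3) -> (4,2) -> (4,1) -> (3,1) -> (3,2) -> (2,2) -> (1,2) -> (1,1) -> (2,1)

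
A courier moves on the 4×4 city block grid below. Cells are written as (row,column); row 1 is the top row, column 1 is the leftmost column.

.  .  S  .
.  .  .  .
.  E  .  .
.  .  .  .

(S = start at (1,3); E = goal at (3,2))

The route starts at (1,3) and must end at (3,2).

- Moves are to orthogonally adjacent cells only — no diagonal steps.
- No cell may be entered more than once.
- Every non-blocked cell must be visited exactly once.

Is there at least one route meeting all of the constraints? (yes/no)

One route that works: (1,3) → (1,4) → (2,4) → (3,4) → (4,4) → (4,3) → (3,3) → (2,3) → (2,2) → (1,2) → (1,1) → (2,1) → (3,1) → (4,1) → (4,2) → (3,2).

yes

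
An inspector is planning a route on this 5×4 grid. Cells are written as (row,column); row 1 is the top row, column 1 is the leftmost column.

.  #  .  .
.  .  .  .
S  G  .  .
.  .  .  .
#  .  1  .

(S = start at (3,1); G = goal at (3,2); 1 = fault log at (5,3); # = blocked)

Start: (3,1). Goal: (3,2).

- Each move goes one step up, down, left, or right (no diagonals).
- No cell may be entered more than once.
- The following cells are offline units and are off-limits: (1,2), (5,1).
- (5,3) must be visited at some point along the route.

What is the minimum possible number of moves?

Any route passes through (5,3) somewhere between (3,1) and (3,2). Summing Manhattan distances along the two legs ((3,1) → (5,3) → (3,2)) gives a lower bound of 4 + 3 = 7 moves.
A route of 7 moves achieves this: (3,1) → (4,1) → (4,2) → (5,2) → (5,3) → (4,3) → (3,3) → (3,2).
Since 7 matches the lower bound, it is optimal.

7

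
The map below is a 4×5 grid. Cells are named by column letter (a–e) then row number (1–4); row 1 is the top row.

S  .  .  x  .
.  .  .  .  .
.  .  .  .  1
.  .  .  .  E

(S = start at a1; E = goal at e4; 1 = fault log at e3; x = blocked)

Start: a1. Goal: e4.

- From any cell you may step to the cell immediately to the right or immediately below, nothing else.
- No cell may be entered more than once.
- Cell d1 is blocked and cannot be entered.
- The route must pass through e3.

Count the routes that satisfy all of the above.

12

A right/down-only route from a1 to e4 makes exactly 3 down-moves and 4 right-moves in some order.
With no other constraints that would be C(7,3) = 35 routes.
Split at e3 and multiply the segment counts (each segment already excludes blocked cells): a1→e3: 12; e3→e4: 1; product = 12.
That gives 12 routes.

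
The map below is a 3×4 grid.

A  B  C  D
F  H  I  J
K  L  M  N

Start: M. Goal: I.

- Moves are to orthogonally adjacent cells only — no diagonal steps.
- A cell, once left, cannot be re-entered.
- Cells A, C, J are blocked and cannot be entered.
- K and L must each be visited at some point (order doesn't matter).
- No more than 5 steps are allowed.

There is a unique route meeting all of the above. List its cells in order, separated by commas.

The 5-move cap with required stops at K, L leaves no slack for detours.
Route from M: left 2 to K, up 1 to F, right 2 to I — 5 moves in all.
Check: all required cells visited; 5 ≤ 5 moves.

M, L, K, F, H, I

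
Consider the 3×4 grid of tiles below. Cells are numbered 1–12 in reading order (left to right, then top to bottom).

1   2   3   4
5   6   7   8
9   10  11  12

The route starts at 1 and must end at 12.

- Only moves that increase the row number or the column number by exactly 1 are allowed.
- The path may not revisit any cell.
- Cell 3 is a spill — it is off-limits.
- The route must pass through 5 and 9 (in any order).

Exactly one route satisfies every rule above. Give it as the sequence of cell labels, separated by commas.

1, 5, 9, 10, 11, 12

Moves only go right or down, so the column and row indices never decrease.
Route from 1: 2× down (reaching 9), 3× right (reaching 12) — 5 moves in all.
Check: all required cells visited.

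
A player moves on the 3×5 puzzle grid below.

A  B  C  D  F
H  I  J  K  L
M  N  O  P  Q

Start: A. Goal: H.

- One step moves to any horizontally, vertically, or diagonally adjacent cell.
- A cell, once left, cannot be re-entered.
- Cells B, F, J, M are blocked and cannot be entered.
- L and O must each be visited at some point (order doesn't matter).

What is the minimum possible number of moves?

8

Any route passes through L and O in some order between A and H. Summing Chebyshev distances along each leg and taking the cheapest ordering (A → L → O → H) gives a lower bound of 4 + 2 + 2 = 8 moves.
A route of 8 moves achieves this: A → I → C → D → L → K → O → N → H.
Since 8 matches the lower bound, it is optimal.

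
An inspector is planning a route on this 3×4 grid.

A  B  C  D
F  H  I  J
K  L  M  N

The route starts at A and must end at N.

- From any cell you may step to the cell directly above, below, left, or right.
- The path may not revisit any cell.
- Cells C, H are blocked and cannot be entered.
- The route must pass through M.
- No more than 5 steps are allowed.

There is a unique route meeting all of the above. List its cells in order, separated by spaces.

A F K L M N

Any route must reach M and still end at N within 5 moves, so the order of the required stops is forced.
Route from A: 2× down (reaching K), 3× right (reaching N) — 5 moves in all.
Check: all required cells visited; 5 ≤ 5 moves.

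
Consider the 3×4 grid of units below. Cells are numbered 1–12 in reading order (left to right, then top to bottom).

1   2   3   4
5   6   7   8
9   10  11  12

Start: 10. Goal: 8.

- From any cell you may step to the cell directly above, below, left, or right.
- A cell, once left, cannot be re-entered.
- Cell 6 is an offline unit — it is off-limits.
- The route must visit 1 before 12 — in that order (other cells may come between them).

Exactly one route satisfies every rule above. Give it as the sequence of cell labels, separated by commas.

10, 9, 5, 1, 2, 3, 7, 11, 12, 8

The waypoints must appear in the order 1, 12, with no cell reused.
Route from 10: left 1 to 9, up 2 to 1, right 2 to 3, down 2 to 11, right 1 to 12, up 1 to 8 — 9 moves in all.
Check: order respected (1 at step 3, 12 at step 8).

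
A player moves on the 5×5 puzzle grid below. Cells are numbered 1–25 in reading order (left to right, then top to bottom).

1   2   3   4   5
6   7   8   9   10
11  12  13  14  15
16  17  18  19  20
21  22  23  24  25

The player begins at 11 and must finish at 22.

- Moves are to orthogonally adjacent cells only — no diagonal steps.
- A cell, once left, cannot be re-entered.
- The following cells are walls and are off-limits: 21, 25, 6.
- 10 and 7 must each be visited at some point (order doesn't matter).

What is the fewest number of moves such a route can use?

11

Any route passes through 10 and 7 in some order between 11 and 22. Summing Manhattan distances along each leg and taking the cheapest ordering (11 → 10 → 7 → 22) gives a lower bound of 5 + 3 + 3 = 11 moves.
A route of 11 moves achieves this: 11 → 12 → 7 → 8 → 9 → 10 → 15 → 20 → 19 → 24 → 23 → 22.
Since 11 matches the lower bound, it is optimal.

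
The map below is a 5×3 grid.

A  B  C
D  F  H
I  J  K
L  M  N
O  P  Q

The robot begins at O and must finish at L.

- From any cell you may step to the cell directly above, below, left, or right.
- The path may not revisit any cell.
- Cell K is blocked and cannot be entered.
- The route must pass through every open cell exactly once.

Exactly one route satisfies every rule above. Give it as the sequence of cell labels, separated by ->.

Need to visit all 14 open cells exactly once, starting at O and ending at L.
Cell Q has only two open neighbours (N and P), so the path must pass straight through it: one of those is the cell it's entered from and the other is where it exits.
Route from O: 2× right (reaching Q), up to N, left to M, 2× up (reaching F), right to H, up to C, 2× left (reaching A), 3× down (reaching L) — 13 moves in all.
Check: all 14 open cells covered.

O -> P -> Q -> N -> M -> J -> F -> H -> C -> B -> A -> D -> I -> L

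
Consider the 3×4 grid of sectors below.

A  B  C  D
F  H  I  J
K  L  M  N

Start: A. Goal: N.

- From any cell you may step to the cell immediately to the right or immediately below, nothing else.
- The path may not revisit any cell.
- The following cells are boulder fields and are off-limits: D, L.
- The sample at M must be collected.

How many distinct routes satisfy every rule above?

3

A right/down-only route from A to N makes exactly 2 down-moves and 3 right-moves in some order.
With no other constraints that would be C(5,2) = 10 routes.
Split at M and multiply the segment counts (each segment already excludes blocked cells): A→M: 3; M→N: 1; product = 3.
That gives 3 routes.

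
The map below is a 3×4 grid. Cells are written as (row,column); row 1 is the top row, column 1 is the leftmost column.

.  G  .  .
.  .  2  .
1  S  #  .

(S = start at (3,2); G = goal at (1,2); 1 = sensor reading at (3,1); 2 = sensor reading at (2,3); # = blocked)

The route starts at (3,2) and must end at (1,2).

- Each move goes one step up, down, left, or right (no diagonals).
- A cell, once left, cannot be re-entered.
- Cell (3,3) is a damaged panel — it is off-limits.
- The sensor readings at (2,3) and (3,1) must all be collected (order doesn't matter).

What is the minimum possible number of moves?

6

Any route passes through (2,3) and (3,1) in some order between (3,2) and (1,2). Summing Manhattan distances along each leg and taking the cheapest ordering ((3,2) → (3,1) → (2,3) → (1,2)) gives a lower bound of 1 + 3 + 2 = 6 moves.
A route of 6 moves achieves this: (3,2) → (3,1) → (2,1) → (2,2) → (2,3) → (1,3) → (1,2).
Since 6 matches the lower bound, it is optimal.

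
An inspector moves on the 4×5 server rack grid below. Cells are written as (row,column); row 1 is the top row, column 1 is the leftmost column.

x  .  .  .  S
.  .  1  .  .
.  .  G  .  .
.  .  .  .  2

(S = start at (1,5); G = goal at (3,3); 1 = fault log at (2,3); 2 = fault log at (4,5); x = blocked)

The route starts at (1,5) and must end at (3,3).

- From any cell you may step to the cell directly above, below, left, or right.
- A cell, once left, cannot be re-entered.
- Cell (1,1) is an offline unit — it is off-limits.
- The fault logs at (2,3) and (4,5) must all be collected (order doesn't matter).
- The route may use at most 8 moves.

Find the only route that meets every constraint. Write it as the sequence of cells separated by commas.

(1,5), (2,5), (3,5), (4,5), (4,4), (3,4), (2,4), (2,3), (3,3)

Any route must reach (2,3) and (4,5) and still end at (3,3) within 8 moves, so the order of the required stops is forced.
Route from (1,5): down 3 to (4,5), left 1 to (4,4), up 2 to (2,4), left 1 to (2,3), down 1 to (3,3) — 8 moves in all.
Check: all required cells visited; 8 ≤ 8 moves.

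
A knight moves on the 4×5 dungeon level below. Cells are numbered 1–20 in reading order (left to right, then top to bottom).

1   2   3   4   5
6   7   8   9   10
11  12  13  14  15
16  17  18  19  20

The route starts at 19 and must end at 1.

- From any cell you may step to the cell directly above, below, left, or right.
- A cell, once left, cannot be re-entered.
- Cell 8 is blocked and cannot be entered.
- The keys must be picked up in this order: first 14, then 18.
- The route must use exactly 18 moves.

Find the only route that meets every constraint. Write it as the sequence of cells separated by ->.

19 -> 20 -> 15 -> 14 -> 9 -> 10 -> 5 -> 4 -> 3 -> 2 -> 7 -> 12 -> 13 -> 18 -> 17 -> 16 -> 11 -> 6 -> 1

The waypoints must appear in the order 14, 18, with no cell reused.
Route from 19: right 1 to 20, up 1 to 15, left 1 to 14, up 1 to 9, right 1 to 10, up 1 to 5, left 3 to 2, down 2 to 12, right 1 to 13, down 1 to 18, left 2 to 16, up 3 to 1 — 18 moves in all.
Check: order respected (14 at step 3, 18 at step 13); 18 moves as required.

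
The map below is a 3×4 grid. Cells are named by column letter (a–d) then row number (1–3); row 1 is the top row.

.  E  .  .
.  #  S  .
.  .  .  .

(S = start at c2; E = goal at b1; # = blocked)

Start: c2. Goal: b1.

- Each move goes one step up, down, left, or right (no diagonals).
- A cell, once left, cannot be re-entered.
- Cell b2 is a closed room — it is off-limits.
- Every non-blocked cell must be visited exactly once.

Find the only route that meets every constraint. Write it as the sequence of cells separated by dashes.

c2 - c1 - d1 - d2 - d3 - c3 - b3 - a3 - a2 - a1 - b1

Need to visit all 11 open cells exactly once, starting at c2 and ending at b1.
Cell b3 has only two open neighbours (a3 and c3), so the path must pass straight through it: one of those is the cell it's entered from and the other is where it exits.
Route from c2: up 1 to c1, right 1 to d1, down 2 to d3, left 3 to a3, up 2 to a1, right 1 to b1 — 10 moves in all.
Check: all 11 open cells covered.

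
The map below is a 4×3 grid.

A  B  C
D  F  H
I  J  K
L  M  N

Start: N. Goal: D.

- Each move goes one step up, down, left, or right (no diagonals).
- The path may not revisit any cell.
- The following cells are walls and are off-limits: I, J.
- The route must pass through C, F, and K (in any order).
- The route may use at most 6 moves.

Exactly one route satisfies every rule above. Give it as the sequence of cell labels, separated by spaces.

N K H C B F D

The 6-move cap with required stops at C, F, K leaves no slack for detours.
Route from N: 3× up (reaching C), left to B, down to F, left to D — 6 moves in all.
Check: all required cells visited; 6 ≤ 6 moves.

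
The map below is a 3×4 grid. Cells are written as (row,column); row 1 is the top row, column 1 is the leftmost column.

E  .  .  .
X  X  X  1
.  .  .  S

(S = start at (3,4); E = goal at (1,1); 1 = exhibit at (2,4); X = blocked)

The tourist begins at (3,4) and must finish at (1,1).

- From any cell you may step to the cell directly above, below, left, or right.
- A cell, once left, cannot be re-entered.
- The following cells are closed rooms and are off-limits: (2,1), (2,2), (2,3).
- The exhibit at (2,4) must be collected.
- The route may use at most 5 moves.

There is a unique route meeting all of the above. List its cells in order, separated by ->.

(3,4) -> (2,4) -> (1,4) -> (1,3) -> (1,2) -> (1,1)

The budget equals the shortest possible length, so every move has to be on a shortest route through the required cells.
Route from (3,4): up 2 to (1,4), left 3 to (1,1) — 5 moves in all.
Check: all required cells visited; 5 ≤ 5 moves.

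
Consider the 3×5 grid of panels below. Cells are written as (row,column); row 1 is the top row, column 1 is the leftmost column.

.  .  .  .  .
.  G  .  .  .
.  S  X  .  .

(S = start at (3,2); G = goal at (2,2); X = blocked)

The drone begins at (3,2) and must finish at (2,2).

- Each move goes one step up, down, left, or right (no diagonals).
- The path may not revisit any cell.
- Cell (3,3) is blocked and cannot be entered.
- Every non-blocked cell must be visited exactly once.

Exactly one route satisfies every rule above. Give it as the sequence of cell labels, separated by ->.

(3,2) -> (3,1) -> (2,1) -> (1,1) -> (1,2) -> (1,3) -> (1,4) -> (1,5) -> (2,5) -> (3,5) -> (3,4) -> (2,4) -> (2,3) -> (2,2)

Need to visit all 14 open cells exactly once, starting at (3,2) and ending at (2,2).
Route from (3,2): left to (3,1), 2× up (reaching (1,1)), 4× right (reaching (1,5)), 2× down (reaching (3,5)), left to (3,4), up to (2,4), 2× left (reaching (2,2)) — 13 moves in all.
Check: all 14 open cells covered.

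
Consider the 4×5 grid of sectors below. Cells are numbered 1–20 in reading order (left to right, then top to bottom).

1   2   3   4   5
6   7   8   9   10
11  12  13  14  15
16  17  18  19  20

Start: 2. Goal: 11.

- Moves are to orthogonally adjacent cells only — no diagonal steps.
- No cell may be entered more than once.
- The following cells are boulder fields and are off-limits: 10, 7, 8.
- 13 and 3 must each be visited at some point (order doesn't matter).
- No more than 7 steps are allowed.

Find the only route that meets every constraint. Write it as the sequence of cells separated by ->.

The 7-move cap with required stops at 13, 3 leaves no slack for detours.
Route from 2: right 2 to 4, down 2 to 14, left 3 to 11 — 7 moves in all.
Check: all required cells visited; 7 ≤ 7 moves.

2 -> 3 -> 4 -> 9 -> 14 -> 13 -> 12 -> 11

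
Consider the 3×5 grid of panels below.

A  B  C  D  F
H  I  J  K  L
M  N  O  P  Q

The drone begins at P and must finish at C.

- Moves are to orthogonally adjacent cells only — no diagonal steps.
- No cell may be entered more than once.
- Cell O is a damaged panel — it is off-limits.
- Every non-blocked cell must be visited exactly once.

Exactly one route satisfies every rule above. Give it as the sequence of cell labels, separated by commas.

Need to visit all 14 open cells exactly once, starting at P and ending at C.
Route from P: right 1 to Q, up 2 to F, left 1 to D, down 1 to K, left 2 to I, down 1 to N, left 1 to M, up 2 to A, right 2 to C — 13 moves in all.
Check: all 14 open cells covered.

P, Q, L, F, D, K, J, I, N, M, H, A, B, C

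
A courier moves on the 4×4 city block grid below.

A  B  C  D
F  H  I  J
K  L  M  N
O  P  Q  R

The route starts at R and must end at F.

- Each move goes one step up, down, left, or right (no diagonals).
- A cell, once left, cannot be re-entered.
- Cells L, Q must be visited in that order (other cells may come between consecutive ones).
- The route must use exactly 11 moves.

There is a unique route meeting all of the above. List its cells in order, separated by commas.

R, N, J, I, H, L, M, Q, P, O, K, F

The waypoints must appear in the order L, Q, with no cell reused.
Route from R: 2× up (reaching J), 2× left (reaching H), down to L, right to M, down to Q, 2× left (reaching O), 2× up (reaching F) — 11 moves in all.
Check: order respected (L at step 5, Q at step 7); 11 moves as required.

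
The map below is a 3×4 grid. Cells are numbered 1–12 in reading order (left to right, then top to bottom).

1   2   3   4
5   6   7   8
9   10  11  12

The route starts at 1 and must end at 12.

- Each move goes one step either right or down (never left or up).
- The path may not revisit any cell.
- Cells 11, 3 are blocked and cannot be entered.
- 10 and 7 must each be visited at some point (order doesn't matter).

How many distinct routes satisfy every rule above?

0

A right/down-only route from 1 to 12 makes exactly 2 down-moves and 3 right-moves in some order.
With no other constraints that would be C(5,2) = 10 routes.
10 is below but to the left of 7: going 7 → 10 would need a leftward move and 10 → 7 an upward move, so no right/down-only route can visit both required cells.
No route satisfies every constraint, so the count is 0.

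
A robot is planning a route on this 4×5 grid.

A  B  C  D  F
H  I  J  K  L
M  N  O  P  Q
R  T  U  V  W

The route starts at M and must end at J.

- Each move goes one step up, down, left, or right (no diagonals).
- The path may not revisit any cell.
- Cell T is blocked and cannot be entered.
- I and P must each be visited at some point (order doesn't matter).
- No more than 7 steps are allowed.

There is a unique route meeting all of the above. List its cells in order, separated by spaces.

M H I N O P K J

Any route must reach I and P and still end at J within 7 moves, so the order of the required stops is forced.
Route from M: up 1 to H, right 1 to I, down 1 to N, right 2 to P, up 1 to K, left 1 to J — 7 moves in all.
Check: all required cells visited; 7 ≤ 7 moves.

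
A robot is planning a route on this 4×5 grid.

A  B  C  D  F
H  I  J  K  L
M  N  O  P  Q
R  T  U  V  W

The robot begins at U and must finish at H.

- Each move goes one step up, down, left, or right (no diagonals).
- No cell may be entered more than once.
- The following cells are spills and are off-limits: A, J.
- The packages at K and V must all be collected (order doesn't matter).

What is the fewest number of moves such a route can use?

8

Any route passes through K and V in some order between U and H. Summing Manhattan distances along each leg and taking the cheapest ordering (U → V → K → H) gives a lower bound of 1 + 2 + 3 = 6 moves.
That bound ignores the blocked cells. Measuring each leg by the fewest moves that actually steer around them (U→V: 1; V→K: 2; K→H: 5) raises the lower bound to 8.
A route of 8 moves exists: U → V → P → K → D → C → B → I → H.
Since 8 matches that lower bound, it is optimal.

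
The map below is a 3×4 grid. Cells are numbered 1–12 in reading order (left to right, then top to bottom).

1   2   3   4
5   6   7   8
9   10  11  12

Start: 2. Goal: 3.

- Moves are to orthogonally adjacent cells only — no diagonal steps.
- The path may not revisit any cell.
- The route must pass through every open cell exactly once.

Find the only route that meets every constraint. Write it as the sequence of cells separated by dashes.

2 - 1 - 5 - 9 - 10 - 6 - 7 - 11 - 12 - 8 - 4 - 3

Need to visit all 12 open cells exactly once, starting at 2 and ending at 3.
Cell 12 has only two open neighbours (8 and 11), so the path must pass straight through it: one of those is the cell it's entered from and the other is where it exits.
Route from 2: left to 1, 2× down (reaching 9), right to 10, up to 6, right to 7, down to 11, right to 12, 2× up (reaching 4), left to 3 — 11 moves in all.
Check: all 12 open cells covered.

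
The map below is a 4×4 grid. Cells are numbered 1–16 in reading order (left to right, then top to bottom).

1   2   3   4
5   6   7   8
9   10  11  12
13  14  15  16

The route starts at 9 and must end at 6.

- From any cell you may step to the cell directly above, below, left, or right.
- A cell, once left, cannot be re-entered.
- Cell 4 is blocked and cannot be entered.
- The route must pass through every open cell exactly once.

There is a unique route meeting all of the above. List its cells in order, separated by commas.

Need to visit all 15 open cells exactly once, starting at 9 and ending at 6.
Cell 1 has only two open neighbours (5 and 2), so the path must pass straight through it: one of those is the cell it's entered from and the other is where it exits.
Route from 9: down to 13, right to 14, up to 10, right to 11, down to 15, right to 16, 2× up (reaching 8), left to 7, up to 3, 2× left (reaching 1), down to 5, right to 6 — 14 moves in all.
Check: all 15 open cells covered.

9, 13, 14, 10, 11, 15, 16, 12, 8, 7, 3, 2, 1, 5, 6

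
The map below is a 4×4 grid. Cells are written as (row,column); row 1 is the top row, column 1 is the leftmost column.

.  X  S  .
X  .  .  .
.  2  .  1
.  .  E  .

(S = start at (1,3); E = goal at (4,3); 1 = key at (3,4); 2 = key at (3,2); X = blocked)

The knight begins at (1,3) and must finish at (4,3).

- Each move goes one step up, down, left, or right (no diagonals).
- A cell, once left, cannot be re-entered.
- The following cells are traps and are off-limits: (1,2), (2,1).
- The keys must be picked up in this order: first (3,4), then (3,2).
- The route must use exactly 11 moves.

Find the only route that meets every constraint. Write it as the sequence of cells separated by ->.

The waypoints must appear in the order (3,4), (3,2), with no cell reused.
Route from (1,3): right to (1,4), 2× down (reaching (3,4)), left to (3,3), up to (2,3), left to (2,2), down to (3,2), left to (3,1), down to (4,1), 2× right (reaching (4,3)) — 11 moves in all.
Check: order respected (1 at step 3, 2 at step 7); 11 moves as required.

(1,3) -> (1,4) -> (2,4) -> (3,4) -> (3,3) -> (2,3) -> (2,2) -> (3,2) -> (3,1) -> (4,1) -> (4,2) -> (4,3)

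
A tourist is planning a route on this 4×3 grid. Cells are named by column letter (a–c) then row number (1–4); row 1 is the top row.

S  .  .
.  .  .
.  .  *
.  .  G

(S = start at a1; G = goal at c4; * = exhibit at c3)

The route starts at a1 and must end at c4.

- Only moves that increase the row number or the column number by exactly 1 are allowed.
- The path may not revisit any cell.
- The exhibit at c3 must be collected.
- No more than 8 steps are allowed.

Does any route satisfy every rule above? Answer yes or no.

yes

One route that works: a1 → a2 → a3 → b3 → c3 → c4.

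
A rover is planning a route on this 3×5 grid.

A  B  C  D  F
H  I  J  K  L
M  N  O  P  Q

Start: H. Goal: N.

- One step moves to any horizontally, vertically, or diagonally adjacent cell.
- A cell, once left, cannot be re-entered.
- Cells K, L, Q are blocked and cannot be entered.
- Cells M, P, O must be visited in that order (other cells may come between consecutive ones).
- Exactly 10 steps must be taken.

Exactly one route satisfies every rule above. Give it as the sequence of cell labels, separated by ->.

H -> M -> I -> A -> B -> C -> D -> J -> P -> O -> N

The waypoints must appear in the order M, P, O, with no cell reused.
Route from H: down 1 to M, up-right 1 to I, up-left 1 to A, right 3 to D, down-left 1 to J, down-right 1 to P, left 2 to N — 10 moves in all.
Check: order respected (M at step 1, P at step 8, O at step 9); 10 moves as required.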